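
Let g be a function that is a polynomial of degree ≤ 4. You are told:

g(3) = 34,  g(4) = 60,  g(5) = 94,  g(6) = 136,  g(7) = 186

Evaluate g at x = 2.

16

First differences: 26, 34, 42, 50. Second differences: 8, 8, 8.
Level-2 differences are constant, so g has degree 2.
Fitting a degree-2 polynomial gives g(x) = 4x² - 2x + 4.
Then g(2) = 16.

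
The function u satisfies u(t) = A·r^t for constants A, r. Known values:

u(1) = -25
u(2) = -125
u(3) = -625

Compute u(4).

Consecutive ratio: -125/(-25) = 5, and -625/(-125) = 5, so r = 5.
Then A·5^1 = -25 gives A = -5, and u(t) = -5·5^t.
u(4) = -5·5^4 = -3125.

-3125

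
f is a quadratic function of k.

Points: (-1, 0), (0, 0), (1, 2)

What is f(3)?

Write f(k) = ak² + bk + c; the 3 given values yield a linear system in the 3 coefficients.
Solving, f(k) = k² + k.
Then f(3) = 12.

12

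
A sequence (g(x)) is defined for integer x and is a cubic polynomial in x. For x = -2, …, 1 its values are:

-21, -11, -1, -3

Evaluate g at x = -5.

69

Write g(x) = ax³ + bx² + cx + d; the 4 given values yield a linear system in the 4 coefficients.
Solving, g(x) = -2x³ - 6x² + 6x - 1.
Then g(-5) = 69.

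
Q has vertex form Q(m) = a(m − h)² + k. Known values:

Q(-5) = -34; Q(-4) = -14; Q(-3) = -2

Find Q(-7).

-98

First differences 20, 12; second difference -8 = 2a, so a = -4.
Expanding, the m-coefficient is −2ah = 8h; matching it to the data gives h = -2, and then k = 2.
So Q(m) = -4(m + 2)² + 2.
Q(-7) = -4·(-5)² + 2 = -98.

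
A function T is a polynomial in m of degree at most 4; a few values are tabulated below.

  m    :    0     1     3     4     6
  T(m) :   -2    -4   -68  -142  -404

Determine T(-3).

-44

Write T(m) = am^4 + bm³ + cm² + dm + e; the 5 given values yield a linear system in the 5 coefficients.
Solving, the leading coefficient vanishes, and T(m) = -m³ - 6m² + 5m - 2.
Then T(-3) = -44.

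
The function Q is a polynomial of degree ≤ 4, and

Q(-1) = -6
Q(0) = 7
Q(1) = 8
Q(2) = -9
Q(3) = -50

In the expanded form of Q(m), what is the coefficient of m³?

-1

First differences: 13, 1, -17, -41. Second differences: -12, -18, -24. Third differences: -6, -6.
Level-3 differences are constant, so Q has degree 3.
Fitting a degree-3 polynomial gives Q(m) = -m³ - 6m² + 8m + 7.
The coefficient of m³ is -1.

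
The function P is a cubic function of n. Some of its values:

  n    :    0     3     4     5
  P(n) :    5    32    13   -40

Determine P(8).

-523

Write P(n) = an³ + bn² + cn + d; the 4 given values yield a linear system in the 4 coefficients.
Solving, P(n) = -2n³ + 7n² + 6n + 5.
Then P(8) = -523.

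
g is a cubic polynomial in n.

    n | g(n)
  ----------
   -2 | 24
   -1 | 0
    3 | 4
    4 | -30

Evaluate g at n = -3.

Write g(n) = an³ + bn² + cn + d; the 4 given values yield a linear system in the 4 coefficients.
Solving, g(n) = -2n³ + 5n² + 5n - 2.
Then g(-3) = 82.

82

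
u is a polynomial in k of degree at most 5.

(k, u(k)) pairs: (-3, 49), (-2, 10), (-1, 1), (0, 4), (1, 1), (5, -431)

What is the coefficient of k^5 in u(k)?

Write u(k) = ak^5 + bk^4 + ck³ + dk² + ek + p; the 6 given values yield a linear system in the 6 coefficients.
Solving, the top 2 coefficients vanish, and u(k) = -3k³ - 3k² + 3k + 4.
The coefficient of k^5 is 0.

0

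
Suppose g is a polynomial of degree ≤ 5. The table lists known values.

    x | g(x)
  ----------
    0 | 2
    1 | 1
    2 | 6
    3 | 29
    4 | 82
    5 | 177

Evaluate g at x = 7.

541

First differences: -1, 5, 23, 53, 95. Second differences: 6, 18, 30, 42. Third differences: 12, 12, 12.
Level-3 differences are constant, so g has degree 3.
Fitting a degree-3 polynomial gives g(x) = 2x³ - 3x² + 2.
Then g(7) = 541.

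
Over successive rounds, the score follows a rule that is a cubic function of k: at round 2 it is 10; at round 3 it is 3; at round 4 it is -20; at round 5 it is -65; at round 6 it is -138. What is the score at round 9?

-585

Write the value at k as h(k).
Write h(k) = ak³ + bk² + ck + d; the 5 given values yield a linear system in the 4 coefficients.
Solving, h(k) = -k³ + k² + 7k.
Then h(9) = -585.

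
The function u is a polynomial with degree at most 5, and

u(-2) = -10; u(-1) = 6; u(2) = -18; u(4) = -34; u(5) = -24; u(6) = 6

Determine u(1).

-4

Write u(m) = am^5 + bm^4 + cm³ + dm² + em + p; the 6 given values yield a linear system in the 6 coefficients.
Solving, the top 2 coefficients vanish, and u(m) = m³ - 5m² - 6m + 6.
Then u(1) = -4.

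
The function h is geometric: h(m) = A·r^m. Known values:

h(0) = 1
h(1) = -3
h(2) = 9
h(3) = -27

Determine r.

-3

Consecutive ratio: -3/1 = -3, and 9/(-3) = -3, so r = -3.
Then A·(-3)^0 = 1 gives A = 1, and h(m) = 1·(-3)^m.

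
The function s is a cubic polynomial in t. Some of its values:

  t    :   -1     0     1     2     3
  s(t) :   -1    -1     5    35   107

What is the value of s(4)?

239

Write s(t) = at³ + bt² + ct + d; the 5 given values yield a linear system in the 4 coefficients.
Solving, s(t) = 3t³ + 3t² - 1.
Then s(4) = 239.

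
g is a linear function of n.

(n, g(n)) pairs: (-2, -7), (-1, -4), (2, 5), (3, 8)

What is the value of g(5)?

14

Write g(n) = an + b; the 4 given values yield a linear system in the 2 coefficients.
Solving, g(n) = 3n - 1.
Then g(5) = 14.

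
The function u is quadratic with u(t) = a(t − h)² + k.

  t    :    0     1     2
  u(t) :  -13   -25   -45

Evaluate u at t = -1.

First differences -12, -20; second difference -8 = 2a, so a = -4.
Expanding, the t-coefficient is −2ah = 8h; matching it to the data gives h = -1, and then k = -9.
So u(t) = -4(t + 1)² − 9.
u(-1) = -4·0² − 9 = -9.

-9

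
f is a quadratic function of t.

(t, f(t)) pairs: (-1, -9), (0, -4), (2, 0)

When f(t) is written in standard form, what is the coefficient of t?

4

Write f(t) = at² + bt + c; the 3 given values yield a linear system in the 3 coefficients.
Solving, f(t) = -t² + 4t - 4.
The coefficient of t is 4.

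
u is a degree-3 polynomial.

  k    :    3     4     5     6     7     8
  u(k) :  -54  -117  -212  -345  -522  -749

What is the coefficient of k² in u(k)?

Write u(k) = ak³ + bk² + ck + d; the 6 given values yield a linear system in the 4 coefficients.
Solving, u(k) = -k³ - 4k² + 2k + 3.
The coefficient of k² is -4.

-4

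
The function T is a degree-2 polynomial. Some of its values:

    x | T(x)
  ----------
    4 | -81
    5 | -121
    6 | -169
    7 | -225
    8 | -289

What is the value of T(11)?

Write T(x) = ax² + bx + c; the 5 given values yield a linear system in the 3 coefficients.
Solving, T(x) = -4x² - 4x - 1.
Then T(11) = -529.

-529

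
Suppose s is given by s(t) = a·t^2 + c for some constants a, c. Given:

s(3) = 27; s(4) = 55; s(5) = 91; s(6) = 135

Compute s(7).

187

From s(3) = 27 and s(4) = 55: 9a + c = 27 and 16a + c = 55.
Subtracting: 7a = 28, so a = 4; then c = 27 − 4·9 = -9.
So s(t) = 4t² − 9, and s(7) = 187.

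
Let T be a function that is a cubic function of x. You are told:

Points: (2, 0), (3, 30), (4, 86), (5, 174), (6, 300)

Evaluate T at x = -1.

First differences: 30, 56, 88, 126. Second differences: 26, 32, 38. Third differences: 6, 6.
Level-3 differences are constant, so T has degree 3.
Fitting a degree-3 polynomial gives T(x) = x³ + 4x² - 9x - 6.
Then T(-1) = 6.

6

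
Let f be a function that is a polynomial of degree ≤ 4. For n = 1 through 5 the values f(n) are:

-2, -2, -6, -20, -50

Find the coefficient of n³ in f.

First differences: 0, -4, -14, -30. Second differences: -4, -10, -16. Third differences: -6, -6.
Level-3 differences are constant, so f has degree 3.
Fitting a degree-3 polynomial gives f(n) = -n³ + 4n² - 5n.
The coefficient of n³ is -1.

-1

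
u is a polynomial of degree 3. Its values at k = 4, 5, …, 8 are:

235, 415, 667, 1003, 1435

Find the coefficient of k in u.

4

First differences: 180, 252, 336, 432. Second differences: 72, 84, 96. Third differences: 12, 12.
Level-3 differences are constant, so u has degree 3.
Fitting a degree-3 polynomial gives u(k) = 2k³ + 6k² + 4k - 5.
The coefficient of k is 4.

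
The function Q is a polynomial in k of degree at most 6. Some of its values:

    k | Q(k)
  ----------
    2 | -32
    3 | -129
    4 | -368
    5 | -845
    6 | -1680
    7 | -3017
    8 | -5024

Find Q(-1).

7

First differences: -97, -239, -477, -835, -1337, -2007. Second differences: -142, -238, -358, -502, -670. Third differences: -96, -120, -144, -168. Fourth differences: -24, -24, -24.
Level-4 differences are constant, so Q has degree 4.
Fitting a degree-4 polynomial gives Q(k) = -k^4 - 2k³ + 2k² - 4k.
Then Q(-1) = 7.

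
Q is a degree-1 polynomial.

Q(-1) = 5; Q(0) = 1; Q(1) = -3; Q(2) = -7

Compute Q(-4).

Write Q(n) = an + b; the 4 given values yield a linear system in the 2 coefficients.
Solving, Q(n) = -4n + 1.
Then Q(-4) = 17.

17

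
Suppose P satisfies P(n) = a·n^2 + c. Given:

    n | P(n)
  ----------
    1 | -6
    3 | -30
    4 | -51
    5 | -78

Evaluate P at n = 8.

-195

From P(1) = -6 and P(3) = -30: 1a + c = -6 and 9a + c = -30.
Subtracting: 8a = -24, so a = -3; then c = -6 − (-3)·1 = -3.
So P(n) = -3n² − 3, and P(8) = -195.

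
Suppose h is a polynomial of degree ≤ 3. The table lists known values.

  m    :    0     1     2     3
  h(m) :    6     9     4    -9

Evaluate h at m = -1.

-5

Write h(m) = am³ + bm² + cm + d; the 4 given values yield a linear system in the 4 coefficients.
Solving, the leading coefficient vanishes, and h(m) = -4m² + 7m + 6.
Then h(-1) = -5.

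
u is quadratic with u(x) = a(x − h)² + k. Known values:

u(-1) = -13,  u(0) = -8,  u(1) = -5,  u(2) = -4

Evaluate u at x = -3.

First differences 5, 3, 1; second difference -2 = 2a, so a = -1.
Expanding, the x-coefficient is −2ah = 2h; matching it to the data gives h = 2, and then k = -4.
So u(x) = -1(x − 2)² − 4.
u(-3) = -1·(-5)² − 4 = -29.

-29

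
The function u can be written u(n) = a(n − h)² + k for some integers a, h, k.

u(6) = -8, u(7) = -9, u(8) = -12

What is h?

First differences -1, -3; second difference -2 = 2a, so a = -1.
Expanding, the n-coefficient is −2ah = 2h; matching it to the data gives h = 6, and then k = -8.
So u(n) = -1(n − 6)² − 8.
Hence h = 6.

6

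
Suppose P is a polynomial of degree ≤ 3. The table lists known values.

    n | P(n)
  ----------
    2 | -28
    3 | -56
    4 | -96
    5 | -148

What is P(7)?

First differences: -28, -40, -52. Second differences: -12, -12.
Level-2 differences are constant, so P has degree 2.
Fitting a degree-2 polynomial gives P(n) = -6n² + 2n - 8.
Then P(7) = -288.

-288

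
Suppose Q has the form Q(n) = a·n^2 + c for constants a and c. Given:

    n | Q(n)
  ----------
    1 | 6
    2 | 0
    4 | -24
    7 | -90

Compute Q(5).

-42

From Q(1) = 6 and Q(2) = 0: 1a + c = 6 and 4a + c = 0.
Subtracting: 3a = -6, so a = -2; then c = 6 − (-2)·1 = 8.
So Q(n) = -2n² + 8, and Q(5) = -42.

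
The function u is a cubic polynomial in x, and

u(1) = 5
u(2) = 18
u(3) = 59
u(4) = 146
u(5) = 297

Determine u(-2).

-46

First differences: 13, 41, 87, 151. Second differences: 28, 46, 64. Third differences: 18, 18.
Level-3 differences are constant, so u has degree 3.
Fitting a degree-3 polynomial gives u(x) = 3x³ - 4x² + 4x + 2.
Then u(-2) = -46.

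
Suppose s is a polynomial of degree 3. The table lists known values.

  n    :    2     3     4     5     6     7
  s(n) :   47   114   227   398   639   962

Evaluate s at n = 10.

Write s(n) = an³ + bn² + cn + d; the 6 given values yield a linear system in the 4 coefficients.
Solving, s(n) = 2n³ + 5n² + 4n + 3.
Then s(10) = 2543.

2543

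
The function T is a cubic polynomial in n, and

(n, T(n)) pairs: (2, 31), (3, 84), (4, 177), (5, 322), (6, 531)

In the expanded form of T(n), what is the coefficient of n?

Write T(n) = an³ + bn² + cn + d; the 5 given values yield a linear system in the 4 coefficients.
Solving, T(n) = 2n³ + 2n² + 5n - 3.
The coefficient of n is 5.

5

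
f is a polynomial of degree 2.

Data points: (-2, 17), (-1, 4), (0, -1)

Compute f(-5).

Write f(t) = at² + bt + c; the 3 given values yield a linear system in the 3 coefficients.
Solving, f(t) = 4t² - t - 1.
Then f(-5) = 104.

104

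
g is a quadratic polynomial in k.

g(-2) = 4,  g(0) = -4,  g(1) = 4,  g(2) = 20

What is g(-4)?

44

Write g(k) = ak² + bk + c; the 4 given values yield a linear system in the 3 coefficients.
Solving, g(k) = 4k² + 4k - 4.
Then g(-4) = 44.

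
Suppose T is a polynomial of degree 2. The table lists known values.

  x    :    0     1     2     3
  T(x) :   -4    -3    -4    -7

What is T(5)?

-19

Write T(x) = ax² + bx + c; the 4 given values yield a linear system in the 3 coefficients.
Solving, T(x) = -x² + 2x - 4.
Then T(5) = -19.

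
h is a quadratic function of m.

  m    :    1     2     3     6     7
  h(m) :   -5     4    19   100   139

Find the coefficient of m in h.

Write h(m) = am² + bm + c; the 5 given values yield a linear system in the 3 coefficients.
Solving, h(m) = 3m² - 8.
The coefficient of m is 0.

0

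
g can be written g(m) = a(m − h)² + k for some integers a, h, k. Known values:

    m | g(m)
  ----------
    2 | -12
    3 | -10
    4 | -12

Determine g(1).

-18

First differences 2, -2; second difference -4 = 2a, so a = -2.
Expanding, the m-coefficient is −2ah = 4h; matching it to the data gives h = 3, and then k = -10.
So g(m) = -2(m − 3)² − 10.
g(1) = -2·(-2)² − 10 = -18.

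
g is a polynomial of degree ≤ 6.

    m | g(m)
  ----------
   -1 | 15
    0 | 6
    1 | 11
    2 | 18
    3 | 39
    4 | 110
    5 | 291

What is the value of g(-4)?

Write g(m) = am^6 + bm^5 + cm^4 + dm³ + em² + pm + q; the 7 given values yield a linear system in the 7 coefficients.
Solving, the top 2 coefficients vanish, and g(m) = m^4 - 4m³ + 6m² + 2m + 6.
Then g(-4) = 606.

606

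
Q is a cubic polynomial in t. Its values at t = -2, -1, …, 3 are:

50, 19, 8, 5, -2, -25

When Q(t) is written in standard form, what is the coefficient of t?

Write Q(t) = at³ + bt² + ct + d; the 6 given values yield a linear system in the 4 coefficients.
Solving, Q(t) = -2t³ + 4t² - 5t + 8.
The coefficient of t is -5.

-5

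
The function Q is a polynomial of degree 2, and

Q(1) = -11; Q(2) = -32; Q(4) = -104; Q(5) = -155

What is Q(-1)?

Write Q(k) = ak² + bk + c; the 4 given values yield a linear system in the 3 coefficients.
Solving, Q(k) = -5k² - 6k.
Then Q(-1) = 1.

1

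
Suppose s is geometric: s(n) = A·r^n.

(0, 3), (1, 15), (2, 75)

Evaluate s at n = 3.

Consecutive ratio: 15/3 = 5, and 75/15 = 5, so r = 5.
Then A·5^0 = 3 gives A = 3, and s(n) = 3·5^n.
s(3) = 3·5^3 = 375.

375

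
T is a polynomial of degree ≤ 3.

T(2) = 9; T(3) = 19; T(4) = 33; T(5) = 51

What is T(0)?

Write T(n) = an³ + bn² + cn + d; the 4 given values yield a linear system in the 4 coefficients.
Solving, the leading coefficient vanishes, and T(n) = 2n² + 1.
The constant term is T(0) = 1.

1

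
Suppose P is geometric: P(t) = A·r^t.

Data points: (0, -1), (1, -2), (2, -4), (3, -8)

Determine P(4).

Consecutive ratio: -2/(-1) = 2, and -4/(-2) = 2, so r = 2.
Then A·2^0 = -1 gives A = -1, and P(t) = -1·2^t.
P(4) = -1·2^4 = -16.

-16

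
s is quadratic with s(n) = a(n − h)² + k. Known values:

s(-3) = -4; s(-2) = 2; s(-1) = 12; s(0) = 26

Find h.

First differences 6, 10, 14; second difference 4 = 2a, so a = 2.
Expanding, the n-coefficient is −2ah = -4h; matching it to the data gives h = -4, and then k = -6.
So s(n) = 2(n + 4)² − 6.
Hence h = -4.

-4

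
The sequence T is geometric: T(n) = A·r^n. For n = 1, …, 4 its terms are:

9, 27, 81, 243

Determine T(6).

2187

Consecutive ratio: 27/9 = 3, and 81/27 = 3, so r = 3.
Then A·3^1 = 9 gives A = 3, and T(n) = 3·3^n.
T(6) = 3·3^6 = 2187.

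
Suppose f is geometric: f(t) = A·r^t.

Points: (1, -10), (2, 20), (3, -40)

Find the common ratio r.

Consecutive ratio: 20/(-10) = -2, and -40/20 = -2, so r = -2.
Then A·(-2)^1 = -10 gives A = 5, and f(t) = 5·(-2)^t.

-2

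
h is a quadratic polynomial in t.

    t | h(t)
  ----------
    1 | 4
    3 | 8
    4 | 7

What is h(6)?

Write h(t) = at² + bt + c; the 3 given values yield a linear system in the 3 coefficients.
Solving, h(t) = -t² + 6t - 1.
Then h(6) = -1.

-1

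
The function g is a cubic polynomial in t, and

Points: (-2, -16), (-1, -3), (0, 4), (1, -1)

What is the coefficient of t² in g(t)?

Write g(t) = at³ + bt² + ct + d; the 4 given values yield a linear system in the 4 coefficients.
Solving, g(t) = -t³ - 6t² + 2t + 4.
The coefficient of t² is -6.

-6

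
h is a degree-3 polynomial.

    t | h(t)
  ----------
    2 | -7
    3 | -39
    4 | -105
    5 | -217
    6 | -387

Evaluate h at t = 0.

Write h(t) = at³ + bt² + ct + d; the 5 given values yield a linear system in the 4 coefficients.
Solving, h(t) = -2t³ + t² + t + 3.
Then h(0) = 3.

3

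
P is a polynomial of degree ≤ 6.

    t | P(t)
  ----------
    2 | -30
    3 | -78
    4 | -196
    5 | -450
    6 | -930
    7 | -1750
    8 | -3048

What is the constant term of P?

First differences: -48, -118, -254, -480, -820, -1298. Second differences: -70, -136, -226, -340, -478. Third differences: -66, -90, -114, -138. Fourth differences: -24, -24, -24.
Level-4 differences are constant, so P has degree 4.
Fitting a degree-4 polynomial gives P(t) = -t^4 + 3t³ - 7t² - 5t.
The constant term is P(0) = 0.

0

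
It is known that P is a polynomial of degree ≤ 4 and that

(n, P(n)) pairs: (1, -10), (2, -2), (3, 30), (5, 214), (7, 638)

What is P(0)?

Write P(n) = an^4 + bn³ + cn² + dn + e; the 5 given values yield a linear system in the 5 coefficients.
Solving, the leading coefficient vanishes, and P(n) = 2n³ - 6n - 6.
Then P(0) = -6.

-6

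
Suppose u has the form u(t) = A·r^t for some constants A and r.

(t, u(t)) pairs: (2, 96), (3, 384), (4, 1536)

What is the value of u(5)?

Consecutive ratio: 384/96 = 4, and 1536/384 = 4, so r = 4.
Then A·4^2 = 96 gives A = 6, and u(t) = 6·4^t.
u(5) = 6·4^5 = 6144.

6144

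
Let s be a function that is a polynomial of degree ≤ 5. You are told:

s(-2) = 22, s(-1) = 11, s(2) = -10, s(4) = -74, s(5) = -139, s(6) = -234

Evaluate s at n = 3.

Write s(n) = an^5 + bn^4 + cn³ + dn² + en + p; the 6 given values yield a linear system in the 6 coefficients.
Solving, the top 2 coefficients vanish, and s(n) = -n³ - 4n + 6.
Then s(3) = -33.

-33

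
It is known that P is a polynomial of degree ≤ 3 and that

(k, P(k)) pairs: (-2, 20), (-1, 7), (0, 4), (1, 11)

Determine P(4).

92

Write P(k) = ak³ + bk² + ck + d; the 4 given values yield a linear system in the 4 coefficients.
Solving, the leading coefficient vanishes, and P(k) = 5k² + 2k + 4.
Then P(4) = 92.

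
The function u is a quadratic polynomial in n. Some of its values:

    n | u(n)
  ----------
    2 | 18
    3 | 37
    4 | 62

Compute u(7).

173

Write u(n) = an² + bn + c; the 3 given values yield a linear system in the 3 coefficients.
Solving, u(n) = 3n² + 4n - 2.
Then u(7) = 173.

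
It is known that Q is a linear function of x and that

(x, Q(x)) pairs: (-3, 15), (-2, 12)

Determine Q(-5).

Write Q(x) = ax + b; the 2 given values yield a linear system in the 2 coefficients.
Solving, Q(x) = -3x + 6.
Then Q(-5) = 21.

21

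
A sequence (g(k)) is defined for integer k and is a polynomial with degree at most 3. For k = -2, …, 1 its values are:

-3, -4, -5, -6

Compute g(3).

Write g(k) = ak³ + bk² + ck + d; the 4 given values yield a linear system in the 4 coefficients.
Solving, the top 2 coefficients vanish, and g(k) = -k - 5.
Then g(3) = -8.

-8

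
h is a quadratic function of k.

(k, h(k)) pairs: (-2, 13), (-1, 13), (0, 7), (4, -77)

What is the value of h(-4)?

-5

Write h(k) = ak² + bk + c; the 4 given values yield a linear system in the 3 coefficients.
Solving, h(k) = -3k² - 9k + 7.
Then h(-4) = -5.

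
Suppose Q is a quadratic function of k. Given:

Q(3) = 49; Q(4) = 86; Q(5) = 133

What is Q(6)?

190

Write Q(k) = ak² + bk + c; the 3 given values yield a linear system in the 3 coefficients.
Solving, Q(k) = 5k² + 2k - 2.
Then Q(6) = 190.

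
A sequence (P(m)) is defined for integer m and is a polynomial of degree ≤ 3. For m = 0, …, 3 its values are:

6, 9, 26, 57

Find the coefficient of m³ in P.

First differences: 3, 17, 31. Second differences: 14, 14.
Level-2 differences are constant, so P has degree 2.
Fitting a degree-2 polynomial gives P(m) = 7m² - 4m + 6.
The coefficient of m³ is 0.

0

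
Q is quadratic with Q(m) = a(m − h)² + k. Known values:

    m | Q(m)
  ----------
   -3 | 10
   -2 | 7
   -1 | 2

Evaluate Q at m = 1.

First differences -3, -5; second difference -2 = 2a, so a = -1.
Expanding, the m-coefficient is −2ah = 2h; matching it to the data gives h = -4, and then k = 11.
So Q(m) = -1(m + 4)² + 11.
Q(1) = -1·5² + 11 = -14.

-14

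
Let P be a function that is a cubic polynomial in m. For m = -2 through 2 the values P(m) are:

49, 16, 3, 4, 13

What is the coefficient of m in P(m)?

First differences: -33, -13, 1, 9. Second differences: 20, 14, 8. Third differences: -6, -6.
Level-3 differences are constant, so P has degree 3.
Fitting a degree-3 polynomial gives P(m) = -m³ + 7m² - 5m + 3.
The coefficient of m is -5.

-5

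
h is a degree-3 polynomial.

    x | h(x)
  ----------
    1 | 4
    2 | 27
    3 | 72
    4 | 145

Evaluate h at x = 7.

592

Write h(x) = ax³ + bx² + cx + d; the 4 given values yield a linear system in the 4 coefficients.
Solving, h(x) = x³ + 5x² + x - 3.
Then h(7) = 592.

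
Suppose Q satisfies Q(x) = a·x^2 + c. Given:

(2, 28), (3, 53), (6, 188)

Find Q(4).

88

From Q(2) = 28 and Q(3) = 53: 4a + c = 28 and 9a + c = 53.
Subtracting: 5a = 25, so a = 5; then c = 28 − 5·4 = 8.
So Q(x) = 5x² + 8, and Q(4) = 88.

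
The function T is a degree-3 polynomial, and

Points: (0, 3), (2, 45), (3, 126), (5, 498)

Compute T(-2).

1

Write T(m) = am³ + bm² + cm + d; the 4 given values yield a linear system in the 4 coefficients.
Solving, T(m) = 3m³ + 5m² - m + 3.
Then T(-2) = 1.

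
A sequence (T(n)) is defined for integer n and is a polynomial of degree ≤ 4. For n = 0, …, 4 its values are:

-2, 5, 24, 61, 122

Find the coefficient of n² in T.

Write T(n) = an^4 + bn³ + cn² + dn + e; the 5 given values yield a linear system in the 5 coefficients.
Solving, the leading coefficient vanishes, and T(n) = n³ + 3n² + 3n - 2.
The coefficient of n² is 3.

3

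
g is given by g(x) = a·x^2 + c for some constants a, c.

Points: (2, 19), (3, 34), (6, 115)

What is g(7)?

154

From g(2) = 19 and g(3) = 34: 4a + c = 19 and 9a + c = 34.
Subtracting: 5a = 15, so a = 3; then c = 19 − 3·4 = 7.
So g(x) = 3x² + 7, and g(7) = 154.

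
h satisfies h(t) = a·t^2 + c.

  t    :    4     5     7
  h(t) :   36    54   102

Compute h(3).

From h(4) = 36 and h(5) = 54: 16a + c = 36 and 25a + c = 54.
Subtracting: 9a = 18, so a = 2; then c = 36 − 2·16 = 4.
So h(t) = 2t² + 4, and h(3) = 22.

22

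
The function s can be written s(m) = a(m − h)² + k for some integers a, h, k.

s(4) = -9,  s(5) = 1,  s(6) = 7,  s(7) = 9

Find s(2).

-41

First differences 10, 6, 2; second difference -4 = 2a, so a = -2.
Expanding, the m-coefficient is −2ah = 4h; matching it to the data gives h = 7, and then k = 9.
So s(m) = -2(m − 7)² + 9.
s(2) = -2·(-5)² + 9 = -41.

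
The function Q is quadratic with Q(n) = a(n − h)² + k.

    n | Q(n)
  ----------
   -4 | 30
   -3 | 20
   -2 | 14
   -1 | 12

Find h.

-1

First differences -10, -6, -2; second difference 4 = 2a, so a = 2.
Expanding, the n-coefficient is −2ah = -4h; matching it to the data gives h = -1, and then k = 12.
So Q(n) = 2(n + 1)² + 12.
Hence h = -1.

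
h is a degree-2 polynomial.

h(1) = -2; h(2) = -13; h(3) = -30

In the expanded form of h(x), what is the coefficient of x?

Write h(x) = ax² + bx + c; the 3 given values yield a linear system in the 3 coefficients.
Solving, h(x) = -3x² - 2x + 3.
The coefficient of x is -2.

-2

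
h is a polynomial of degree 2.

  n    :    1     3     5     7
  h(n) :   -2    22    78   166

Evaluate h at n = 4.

Write h(n) = an² + bn + c; the 4 given values yield a linear system in the 3 coefficients.
Solving, h(n) = 4n² - 4n - 2.
Then h(4) = 46.

46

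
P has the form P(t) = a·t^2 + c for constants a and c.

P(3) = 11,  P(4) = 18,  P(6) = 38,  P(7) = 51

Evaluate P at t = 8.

From P(3) = 11 and P(4) = 18: 9a + c = 11 and 16a + c = 18.
Subtracting: 7a = 7, so a = 1; then c = 11 − 1·9 = 2.
So P(t) = 1t² + 2, and P(8) = 66.

66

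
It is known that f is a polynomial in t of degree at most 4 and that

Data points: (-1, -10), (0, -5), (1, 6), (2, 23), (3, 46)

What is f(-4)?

First differences: 5, 11, 17, 23. Second differences: 6, 6, 6.
Level-2 differences are constant, so f has degree 2.
Fitting a degree-2 polynomial gives f(t) = 3t² + 8t - 5.
Then f(-4) = 11.

11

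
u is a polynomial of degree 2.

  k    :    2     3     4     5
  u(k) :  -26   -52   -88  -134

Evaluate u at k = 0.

Write u(k) = ak² + bk + c; the 4 given values yield a linear system in the 3 coefficients.
Solving, u(k) = -5k² - k - 4.
Then u(0) = -4.

-4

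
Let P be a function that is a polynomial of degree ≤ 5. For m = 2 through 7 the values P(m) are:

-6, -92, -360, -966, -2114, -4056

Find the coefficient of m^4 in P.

Write P(m) = am^5 + bm^4 + cm³ + dm² + em + p; the 6 given values yield a linear system in the 6 coefficients.
Solving, the leading coefficient vanishes, and P(m) = -2m^4 + 2m³ + m² + m + 4.
The coefficient of m^4 is -2.

-2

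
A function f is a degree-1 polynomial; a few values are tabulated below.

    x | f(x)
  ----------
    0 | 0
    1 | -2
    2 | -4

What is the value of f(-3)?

6

First differences: -2, -2.
Level-1 differences are constant, so f has degree 1.
Fitting a degree-1 polynomial gives f(x) = -2x.
Then f(-3) = 6.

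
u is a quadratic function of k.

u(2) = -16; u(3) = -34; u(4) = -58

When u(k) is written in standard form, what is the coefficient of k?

-3

Write u(k) = ak² + bk + c; the 3 given values yield a linear system in the 3 coefficients.
Solving, u(k) = -3k² - 3k + 2.
The coefficient of k is -3.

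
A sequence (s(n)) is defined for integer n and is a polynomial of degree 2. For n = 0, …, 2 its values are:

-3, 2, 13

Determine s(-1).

Write s(n) = an² + bn + c; the 3 given values yield a linear system in the 3 coefficients.
Solving, s(n) = 3n² + 2n - 3.
Then s(-1) = -2.

-2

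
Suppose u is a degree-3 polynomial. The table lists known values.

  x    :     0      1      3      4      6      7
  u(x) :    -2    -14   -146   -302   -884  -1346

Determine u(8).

Write u(x) = ax³ + bx² + cx + d; the 6 given values yield a linear system in the 4 coefficients.
Solving, u(x) = -3x³ - 6x² - 3x - 2.
Then u(8) = -1946.

-1946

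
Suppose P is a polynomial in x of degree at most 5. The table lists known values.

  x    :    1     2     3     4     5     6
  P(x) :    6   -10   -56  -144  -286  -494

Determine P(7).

Write P(x) = ax^5 + bx^4 + cx³ + dx² + ex + p; the 6 given values yield a linear system in the 6 coefficients.
Solving, the top 2 coefficients vanish, and P(x) = -2x³ - 3x² + 7x + 4.
Then P(7) = -780.

-780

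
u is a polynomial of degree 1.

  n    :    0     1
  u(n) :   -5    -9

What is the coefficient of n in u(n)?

Write u(n) = an + b; the 2 given values yield a linear system in the 2 coefficients.
Solving, u(n) = -4n - 5.
The coefficient of n is -4.

-4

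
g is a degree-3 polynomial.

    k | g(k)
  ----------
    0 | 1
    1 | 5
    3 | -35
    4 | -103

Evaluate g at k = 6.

-395

Write g(k) = ak³ + bk² + ck + d; the 4 given values yield a linear system in the 4 coefficients.
Solving, g(k) = -2k³ + 6k + 1.
Then g(6) = -395.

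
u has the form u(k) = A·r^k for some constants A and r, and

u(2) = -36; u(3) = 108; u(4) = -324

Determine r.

Consecutive ratio: 108/(-36) = -3, and -324/108 = -3, so r = -3.
Then A·(-3)^2 = -36 gives A = -4, and u(k) = -4·(-3)^k.

-3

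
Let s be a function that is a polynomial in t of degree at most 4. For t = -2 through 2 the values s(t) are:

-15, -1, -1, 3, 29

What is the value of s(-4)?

-157

First differences: 14, 0, 4, 26. Second differences: -14, 4, 22. Third differences: 18, 18.
Level-3 differences are constant, so s has degree 3.
Fitting a degree-3 polynomial gives s(t) = 3t³ + 2t² - t - 1.
Then s(-4) = -157.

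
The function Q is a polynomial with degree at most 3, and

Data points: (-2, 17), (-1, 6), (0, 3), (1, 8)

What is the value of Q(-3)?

First differences: -11, -3, 5. Second differences: 8, 8.
Level-2 differences are constant, so Q has degree 2.
Fitting a degree-2 polynomial gives Q(t) = 4t² + t + 3.
Then Q(-3) = 36.

36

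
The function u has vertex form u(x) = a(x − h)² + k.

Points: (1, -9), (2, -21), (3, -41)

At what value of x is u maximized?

0

First differences -12, -20; second difference -8 = 2a, so a = -4.
Expanding, the x-coefficient is −2ah = 8h; matching it to the data gives h = 0, and then k = -5.
So u(x) = -4(x + 0)² − 5.
Hence h = 0.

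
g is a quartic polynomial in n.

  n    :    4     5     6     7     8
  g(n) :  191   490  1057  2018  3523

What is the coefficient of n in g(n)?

9

Write g(n) = an^4 + bn³ + cn² + dn + e; the 5 given values yield a linear system in the 5 coefficients.
Solving, g(n) = n^4 - n³ - 2n² + 9n - 5.
The coefficient of n is 9.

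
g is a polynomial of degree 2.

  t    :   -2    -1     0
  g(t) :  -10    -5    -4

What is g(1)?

Write g(t) = at² + bt + c; the 3 given values yield a linear system in the 3 coefficients.
Solving, g(t) = -2t² - t - 4.
Then g(1) = -7.

-7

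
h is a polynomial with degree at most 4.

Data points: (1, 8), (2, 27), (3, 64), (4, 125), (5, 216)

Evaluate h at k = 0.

1

First differences: 19, 37, 61, 91. Second differences: 18, 24, 30. Third differences: 6, 6.
Level-3 differences are constant, so h has degree 3.
Fitting a degree-3 polynomial gives h(k) = k³ + 3k² + 3k + 1.
Then h(0) = 1.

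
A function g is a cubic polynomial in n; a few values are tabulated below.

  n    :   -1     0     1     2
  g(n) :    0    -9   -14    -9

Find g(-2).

7

Write g(n) = an³ + bn² + cn + d; the 4 given values yield a linear system in the 4 coefficients.
Solving, g(n) = n³ + 2n² - 8n - 9.
Then g(-2) = 7.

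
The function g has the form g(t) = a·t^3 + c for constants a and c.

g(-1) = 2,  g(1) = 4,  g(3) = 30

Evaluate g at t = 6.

219

From g(-1) = 2 and g(1) = 4: -1a + c = 2 and 1a + c = 4.
Subtracting: 2a = 2, so a = 1; then c = 2 − 1·(-1) = 3.
So g(t) = 1t³ + 3, and g(6) = 219.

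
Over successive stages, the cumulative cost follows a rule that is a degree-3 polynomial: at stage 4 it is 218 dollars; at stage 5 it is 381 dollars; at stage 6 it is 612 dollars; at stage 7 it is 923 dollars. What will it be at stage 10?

Write the value at x as g(x).
Write g(x) = ax³ + bx² + cx + d; the 4 given values yield a linear system in the 4 coefficients.
Solving, g(x) = 2x³ + 4x² + 5x + 6.
Then g(10) = 2456.

2456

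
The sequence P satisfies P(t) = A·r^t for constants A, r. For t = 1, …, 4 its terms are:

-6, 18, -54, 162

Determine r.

Consecutive ratio: 18/(-6) = -3, and -54/18 = -3, so r = -3.
Then A·(-3)^1 = -6 gives A = 2, and P(t) = 2·(-3)^t.

-3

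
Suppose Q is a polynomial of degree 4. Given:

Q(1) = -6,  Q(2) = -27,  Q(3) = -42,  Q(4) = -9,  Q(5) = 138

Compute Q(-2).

Write Q(x) = ax^4 + bx³ + cx² + dx + e; the 5 given values yield a linear system in the 5 coefficients.
Solving, Q(x) = x^4 - 3x³ - 4x² - 3x + 3.
Then Q(-2) = 33.

33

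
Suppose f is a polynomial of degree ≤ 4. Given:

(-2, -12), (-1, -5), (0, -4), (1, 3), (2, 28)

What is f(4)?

First differences: 7, 1, 7, 25. Second differences: -6, 6, 18. Third differences: 12, 12.
Level-3 differences are constant, so f has degree 3.
Fitting a degree-3 polynomial gives f(n) = 2n³ + 3n² + 2n - 4.
Then f(4) = 180.

180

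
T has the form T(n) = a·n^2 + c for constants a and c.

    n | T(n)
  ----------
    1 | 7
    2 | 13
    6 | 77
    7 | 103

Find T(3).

23

From T(1) = 7 and T(2) = 13: 1a + c = 7 and 4a + c = 13.
Subtracting: 3a = 6, so a = 2; then c = 7 − 2·1 = 5.
So T(n) = 2n² + 5, and T(3) = 23.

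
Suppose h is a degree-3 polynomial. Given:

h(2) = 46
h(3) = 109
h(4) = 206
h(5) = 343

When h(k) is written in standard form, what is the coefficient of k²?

8

Write h(k) = ak³ + bk² + ck + d; the 4 given values yield a linear system in the 4 coefficients.
Solving, h(k) = k³ + 8k² + 4k - 2.
The coefficient of k² is 8.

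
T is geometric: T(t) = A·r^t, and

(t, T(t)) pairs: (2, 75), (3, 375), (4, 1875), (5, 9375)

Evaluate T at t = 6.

Consecutive ratio: 375/75 = 5, and 1875/375 = 5, so r = 5.
Then A·5^2 = 75 gives A = 3, and T(t) = 3·5^t.
T(6) = 3·5^6 = 46875.

46875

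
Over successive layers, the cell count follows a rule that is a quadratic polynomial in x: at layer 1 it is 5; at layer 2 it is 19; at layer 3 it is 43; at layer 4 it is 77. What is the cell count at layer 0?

Write the value at x as h(x).
Write h(x) = ax² + bx + c; the 4 given values yield a linear system in the 3 coefficients.
Solving, h(x) = 5x² - x + 1.
Then h(0) = 1.

1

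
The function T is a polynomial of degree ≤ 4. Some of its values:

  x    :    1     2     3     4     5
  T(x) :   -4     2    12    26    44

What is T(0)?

-6

Write T(x) = ax^4 + bx³ + cx² + dx + e; the 5 given values yield a linear system in the 5 coefficients.
Solving, the top 2 coefficients vanish, and T(x) = 2x² - 6.
Then T(0) = -6.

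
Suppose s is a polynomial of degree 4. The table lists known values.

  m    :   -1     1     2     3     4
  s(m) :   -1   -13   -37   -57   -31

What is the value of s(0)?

-3

Write s(m) = am^4 + bm³ + cm² + dm + e; the 5 given values yield a linear system in the 5 coefficients.
Solving, s(m) = m^4 - 3m³ - 5m² - 3m - 3.
Then s(0) = -3.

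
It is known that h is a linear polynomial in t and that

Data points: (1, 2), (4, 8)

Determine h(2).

Write h(t) = at + b; the 2 given values yield a linear system in the 2 coefficients.
Solving, h(t) = 2t.
Then h(2) = 4.

4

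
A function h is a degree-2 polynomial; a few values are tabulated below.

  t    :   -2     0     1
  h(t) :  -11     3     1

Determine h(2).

-7

Write h(t) = at² + bt + c; the 3 given values yield a linear system in the 3 coefficients.
Solving, h(t) = -3t² + t + 3.
Then h(2) = -7.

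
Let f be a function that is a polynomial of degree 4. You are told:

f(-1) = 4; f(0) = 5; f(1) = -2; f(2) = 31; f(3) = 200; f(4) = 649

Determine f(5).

1570

First differences: 1, -7, 33, 169, 449. Second differences: -8, 40, 136, 280. Third differences: 48, 96, 144. Fourth differences: 48, 48.
Level-4 differences are constant, so f has degree 4.
Fitting a degree-4 polynomial gives f(k) = 2k^4 + 4k³ - 6k² - 7k + 5.
Then f(5) = 1570.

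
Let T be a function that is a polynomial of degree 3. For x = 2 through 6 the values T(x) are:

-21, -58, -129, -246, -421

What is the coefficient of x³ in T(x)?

-2

First differences: -37, -71, -117, -175. Second differences: -34, -46, -58. Third differences: -12, -12.
Level-3 differences are constant, so T has degree 3.
Fitting a degree-3 polynomial gives T(x) = -2x³ + x² - 4x - 1.
The coefficient of x³ is -2.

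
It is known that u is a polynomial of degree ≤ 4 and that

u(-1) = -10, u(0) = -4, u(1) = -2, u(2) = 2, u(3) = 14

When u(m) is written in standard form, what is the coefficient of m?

3

Write u(m) = am^4 + bm³ + cm² + dm + e; the 5 given values yield a linear system in the 5 coefficients.
Solving, the leading coefficient vanishes, and u(m) = m³ - 2m² + 3m - 4.
The coefficient of m is 3.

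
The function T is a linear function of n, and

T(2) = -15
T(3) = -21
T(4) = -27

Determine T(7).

-45

Write T(n) = an + b; the 3 given values yield a linear system in the 2 coefficients.
Solving, T(n) = -6n - 3.
Then T(7) = -45.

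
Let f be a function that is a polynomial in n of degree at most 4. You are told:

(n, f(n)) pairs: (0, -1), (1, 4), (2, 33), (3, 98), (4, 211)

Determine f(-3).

8

First differences: 5, 29, 65, 113. Second differences: 24, 36, 48. Third differences: 12, 12.
Level-3 differences are constant, so f has degree 3.
Fitting a degree-3 polynomial gives f(n) = 2n³ + 6n² - 3n - 1.
Then f(-3) = 8.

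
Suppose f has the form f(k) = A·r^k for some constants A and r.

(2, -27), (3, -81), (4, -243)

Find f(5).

-729

Consecutive ratio: -81/(-27) = 3, and -243/(-81) = 3, so r = 3.
Then A·3^2 = -27 gives A = -3, and f(k) = -3·3^k.
f(5) = -3·3^5 = -729.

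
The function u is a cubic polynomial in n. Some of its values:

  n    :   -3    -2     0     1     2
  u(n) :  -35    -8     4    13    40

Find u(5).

Write u(n) = an³ + bn² + cn + d; the 5 given values yield a linear system in the 4 coefficients.
Solving, u(n) = 2n³ + 3n² + 4n + 4.
Then u(5) = 349.

349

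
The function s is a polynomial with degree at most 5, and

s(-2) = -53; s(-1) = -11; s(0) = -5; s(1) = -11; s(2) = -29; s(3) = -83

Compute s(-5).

First differences: 42, 6, -6, -18, -54. Second differences: -36, -12, -12, -36. Third differences: 24, 0, -24. Fourth differences: -24, -24.
Level-4 differences are constant, so s has degree 4.
Fitting a degree-4 polynomial gives s(n) = -n^4 + 2n³ - 5n² - 2n - 5.
Then s(-5) = -995.

-995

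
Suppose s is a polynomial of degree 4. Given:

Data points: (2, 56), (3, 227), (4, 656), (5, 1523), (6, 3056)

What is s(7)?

5531

Write s(k) = ak^4 + bk³ + ck² + dk + e; the 5 given values yield a linear system in the 5 coefficients.
Solving, s(k) = 2k^4 + 2k³ + k² - 2k + 8.
Then s(7) = 5531.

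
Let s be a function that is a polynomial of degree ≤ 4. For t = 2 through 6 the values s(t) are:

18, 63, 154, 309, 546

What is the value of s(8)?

1338

Write s(t) = at^4 + bt³ + ct² + dt + e; the 5 given values yield a linear system in the 5 coefficients.
Solving, the leading coefficient vanishes, and s(t) = 3t³ - 4t² + 8t - 6.
Then s(8) = 1338.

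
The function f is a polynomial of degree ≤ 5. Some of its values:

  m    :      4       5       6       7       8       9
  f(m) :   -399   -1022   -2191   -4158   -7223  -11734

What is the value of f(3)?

-118

Write f(m) = am^5 + bm^4 + cm³ + dm² + em + p; the 6 given values yield a linear system in the 6 coefficients.
Solving, the leading coefficient vanishes, and f(m) = -2m^4 + 2m³ - m² + 2m - 7.
Then f(3) = -118.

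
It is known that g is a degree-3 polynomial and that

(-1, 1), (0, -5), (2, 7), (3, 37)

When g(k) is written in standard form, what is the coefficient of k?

Write g(k) = ak³ + bk² + ck + d; the 4 given values yield a linear system in the 4 coefficients.
Solving, g(k) = k³ + 3k² - 4k - 5.
The coefficient of k is -4.

-4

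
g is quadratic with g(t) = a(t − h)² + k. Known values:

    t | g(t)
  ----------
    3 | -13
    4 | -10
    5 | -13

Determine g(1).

-37

First differences 3, -3; second difference -6 = 2a, so a = -3.
Expanding, the t-coefficient is −2ah = 6h; matching it to the data gives h = 4, and then k = -10.
So g(t) = -3(t − 4)² − 10.
g(1) = -3·(-3)² − 10 = -37.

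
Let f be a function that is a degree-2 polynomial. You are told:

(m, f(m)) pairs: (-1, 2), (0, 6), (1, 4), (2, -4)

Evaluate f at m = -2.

-8

First differences: 4, -2, -8. Second differences: -6, -6.
Level-2 differences are constant, so f has degree 2.
Fitting a degree-2 polynomial gives f(m) = -3m² + m + 6.
Then f(-2) = -8.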